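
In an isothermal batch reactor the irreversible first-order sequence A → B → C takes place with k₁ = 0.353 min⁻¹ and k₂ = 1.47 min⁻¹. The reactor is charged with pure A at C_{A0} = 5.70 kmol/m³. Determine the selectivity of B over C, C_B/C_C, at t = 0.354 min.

Solving the coupled first-order balances gives C_B(t) = [k₁/(k₂−k₁)]·C_{A0}·(e^(−k₁t) − e^(−k₂t)).
e^(−k₁t) = e^(−0.353×0.354) = e^(−0.1250) = 0.8825; e^(−k₂t) = e^(−0.5204) = 0.5943.
C_B = 0.353×5.70/(1.47−0.353) × (0.8825−0.5943) = 1.801×0.2882 = 0.5192 kmol/m³.
C_A = C_{A0}e^(−k₁t) = 5.030 kmol/m³, so C_C = C_{A0}−C_A−C_B = 0.1504 kmol/m³; C_B/C_C = 3.45.

3.45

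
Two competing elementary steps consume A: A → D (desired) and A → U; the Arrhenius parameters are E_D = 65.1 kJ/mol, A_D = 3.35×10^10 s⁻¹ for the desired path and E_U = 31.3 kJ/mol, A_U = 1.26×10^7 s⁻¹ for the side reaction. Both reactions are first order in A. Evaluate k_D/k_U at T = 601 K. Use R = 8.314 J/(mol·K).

With equal orders, S_{D/U} = k_D/k_U = (A_D/A_U)·exp[(E_U−E_D)/(RT)].
(E_U−E_D)/(RT) = (31.3−65.1)×10³/(8.314×601) = -33800/4997 = -6.764.
k_D/k_U = (3.35×10^10/1.26×10^7)·exp(-6.764) = 2659 × 0.001154 = 3.07.
Since E_D > E_U, raising the temperature improves selectivity toward D.

3.07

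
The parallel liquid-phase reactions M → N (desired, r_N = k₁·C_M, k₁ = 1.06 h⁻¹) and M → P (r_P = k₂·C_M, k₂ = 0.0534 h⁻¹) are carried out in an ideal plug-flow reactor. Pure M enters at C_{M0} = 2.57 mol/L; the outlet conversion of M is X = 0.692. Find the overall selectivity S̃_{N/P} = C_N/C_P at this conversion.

C_M = C_{M0}(1−X) = 0.7916 mol/L.
Both paths are first order in M, so the instantaneous fraction to N is constant: dC_N/d(−C_M) = k₁/(k₁+k₂) = 0.9520.
C_N = 0.9520·(C_{M0}−C_M) = 0.9520×1.778 = 1.69 mol/L.
C_P = (C_{M0}−C_M)−C_N = 0.08530 mol/L; S̃_{N/P} = 1.693/0.08530 = 19.9.

19.9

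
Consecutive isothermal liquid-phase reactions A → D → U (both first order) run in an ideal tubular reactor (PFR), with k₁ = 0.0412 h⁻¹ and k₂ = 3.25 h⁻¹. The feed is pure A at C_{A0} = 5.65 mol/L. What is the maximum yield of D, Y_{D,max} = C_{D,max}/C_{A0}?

For a first-order series the maximum intermediate yield is C_{D,max}/C_{A0} = (k₁/k₂)^[k₂/(k₂−k₁)].
= (0.0412/3.25)^(3.25/(3.25−0.0412)) = (0.01268)^(1.013) = 0.01199.

0.0120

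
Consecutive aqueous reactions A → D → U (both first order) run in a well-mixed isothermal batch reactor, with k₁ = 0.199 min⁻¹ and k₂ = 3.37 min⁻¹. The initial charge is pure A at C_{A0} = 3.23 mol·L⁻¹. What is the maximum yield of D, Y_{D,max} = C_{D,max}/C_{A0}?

0.0494

At the optimum, C_{D,max}/C_{A0} = (k₁/k₂)^[k₂/(k₂−k₁)].
= (0.199/3.37)^(3.37/(3.37−0.199)) = (0.05905)^(1.063) = 0.04944.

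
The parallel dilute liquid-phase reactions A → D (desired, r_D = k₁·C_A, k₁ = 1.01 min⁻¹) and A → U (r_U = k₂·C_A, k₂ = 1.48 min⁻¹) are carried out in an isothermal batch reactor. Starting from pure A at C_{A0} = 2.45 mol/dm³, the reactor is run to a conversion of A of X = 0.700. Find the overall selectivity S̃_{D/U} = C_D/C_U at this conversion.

C_A = C_{A0}(1−X) = 0.7350 mol/dm³.
Both paths are first order in A, so the instantaneous fraction to D is constant: dC_D/d(−C_A) = k₁/(k₁+k₂) = 0.4056.
C_D = 0.4056·(C_{A0}−C_A) = 0.4056×1.715 = 0.696 mol/dm³.
C_U = (C_{A0}−C_A)−C_D = 1.019 mol/dm³; S̃_{D/U} = 0.6956/1.019 = 0.682.

0.682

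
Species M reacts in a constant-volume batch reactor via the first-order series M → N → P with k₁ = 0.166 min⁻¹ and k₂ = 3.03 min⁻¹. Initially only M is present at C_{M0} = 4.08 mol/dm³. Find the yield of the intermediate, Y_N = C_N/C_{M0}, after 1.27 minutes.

Solving the coupled first-order balances gives C_N(t) = [k₁/(k₂−k₁)]·C_{M0}·(e^(−k₁t) − e^(−k₂t)).
e^(−k₁t) = e^(−0.166×1.27) = e^(−0.2108) = 0.8099; e^(−k₂t) = e^(−3.848) = 0.02132.
C_N = 0.166×4.08/(3.03−0.166) × (0.8099−0.02132) = 0.2365×0.7886 = 0.1865 mol/dm³.
Y_N = C_N/C_{M0} = 0.1865/4.08 = 0.0457.

0.0457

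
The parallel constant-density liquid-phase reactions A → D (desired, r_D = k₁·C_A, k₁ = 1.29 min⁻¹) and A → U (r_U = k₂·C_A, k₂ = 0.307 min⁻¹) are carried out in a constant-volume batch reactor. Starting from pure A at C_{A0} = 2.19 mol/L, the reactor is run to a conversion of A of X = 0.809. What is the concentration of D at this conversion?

C_A = C_{A0}(1−X) = 0.4183 mol/L.
Both paths are first order in A, so the instantaneous fraction to D is constant: dC_D/d(−C_A) = k₁/(k₁+k₂) = 0.8078.
C_D = 0.8078·(C_{A0}−C_A) = 0.8078×1.772 = 1.43 mol/L.

1.43 mol/L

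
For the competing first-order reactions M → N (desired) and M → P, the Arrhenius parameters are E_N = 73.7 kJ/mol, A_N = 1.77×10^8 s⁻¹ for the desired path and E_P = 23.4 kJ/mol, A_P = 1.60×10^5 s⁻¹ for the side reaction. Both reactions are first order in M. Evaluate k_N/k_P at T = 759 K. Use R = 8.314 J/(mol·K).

With equal orders, S_{N/P} = k_N/k_P = (A_N/A_P)·exp[(E_P−E_N)/(RT)].
(E_P−E_N)/(RT) = (23.4−73.7)×10³/(8.314×759) = -50300/6310 = -7.971.
k_N/k_P = (1.77×10^8/1.60×10^5)·exp(-7.971) = 1106 × 3.453×10^-4 = 0.382.
Since E_N > E_P, raising the temperature improves selectivity toward N.

0.382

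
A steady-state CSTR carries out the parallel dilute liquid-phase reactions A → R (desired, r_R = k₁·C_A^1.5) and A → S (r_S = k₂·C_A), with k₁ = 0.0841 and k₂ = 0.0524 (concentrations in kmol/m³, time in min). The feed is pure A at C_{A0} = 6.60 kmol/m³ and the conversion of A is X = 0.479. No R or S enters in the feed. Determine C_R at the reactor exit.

Exit C_A = C_{A0}(1−X) = 6.60×0.521 = 3.439 kmol/m³.
Rates in a CSTR are evaluated at the outlet concentration: r_R = 0.0841×3.439^1.5 = 0.5363, r_S = 0.0524×3.439 = 0.1802.
Fraction of consumed A going to R: r_R/(r_R+r_S) = 0.7485.
C_R = 0.7485·C_{A0}·X = 0.7485×6.60×0.479 = 2.37 kmol/m³.

2.37 kmol/m³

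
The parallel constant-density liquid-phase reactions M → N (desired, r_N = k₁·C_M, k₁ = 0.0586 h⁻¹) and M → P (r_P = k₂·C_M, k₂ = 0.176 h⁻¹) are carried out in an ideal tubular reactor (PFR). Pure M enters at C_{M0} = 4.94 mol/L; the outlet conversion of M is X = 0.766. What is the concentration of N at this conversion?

C_M = C_{M0}(1−X) = 1.156 mol/L.
Both paths are first order in M, so the instantaneous fraction to N is constant: dC_N/d(−C_M) = k₁/(k₁+k₂) = 0.2498.
C_N = 0.2498·(C_{M0}−C_M) = 0.2498×3.784 = 0.945 mol/L.

0.945 mol/L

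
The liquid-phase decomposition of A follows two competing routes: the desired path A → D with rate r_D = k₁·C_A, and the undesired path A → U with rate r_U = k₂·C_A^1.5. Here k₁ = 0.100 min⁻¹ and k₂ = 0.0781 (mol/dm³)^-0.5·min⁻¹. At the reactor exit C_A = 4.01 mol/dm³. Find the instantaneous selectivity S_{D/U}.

0.639

S_{D/U} = r_D/r_U = (k₁·C_A)/(k₂·C_A^1.5) = (k₁/k₂)·C_A^-0.5.
= (0.100×4.010) / (0.0781×4.010^1.5) = 0.4010/0.6271 = 0.639.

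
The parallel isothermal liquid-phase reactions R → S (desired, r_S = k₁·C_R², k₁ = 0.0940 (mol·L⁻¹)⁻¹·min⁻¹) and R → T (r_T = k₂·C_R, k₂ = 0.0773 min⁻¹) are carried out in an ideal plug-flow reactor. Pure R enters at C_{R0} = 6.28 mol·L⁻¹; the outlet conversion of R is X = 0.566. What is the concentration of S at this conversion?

C_R = C_{R0}(1−X) = 2.726 mol·L⁻¹.
Along a PFR/batch, dC_T/dC_R = −r_T/(r_S+r_T) = −k₂/(k₂+k₁·C_R).
Integrating from C_{R0} to C_R: C_T = (0.0773/0.0940)·ln[(0.0773+0.0940·6.28)/(0.0773+0.0940·2.73)] = 0.8223·ln(0.6676/0.3335) = 0.5708 mol·L⁻¹.
Then C_S = (C_{R0}−C_R) − C_T = 3.554 − 0.5708 = 2.984 mol·L⁻¹.

2.98 mol·L⁻¹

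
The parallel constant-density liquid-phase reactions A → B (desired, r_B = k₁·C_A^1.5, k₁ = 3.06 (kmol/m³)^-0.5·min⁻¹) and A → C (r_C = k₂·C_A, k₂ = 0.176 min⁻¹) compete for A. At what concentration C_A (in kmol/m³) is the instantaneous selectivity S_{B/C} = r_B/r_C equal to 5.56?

0.102 kmol/m³

S_{B/C} = (k₁/k₂)·C_A^0.5 ⇒ C_A = (S·k₂/k₁)^(2).
= (5.56×0.176/3.06)^(2) = (0.3198)^(2) = 0.102 kmol/m³.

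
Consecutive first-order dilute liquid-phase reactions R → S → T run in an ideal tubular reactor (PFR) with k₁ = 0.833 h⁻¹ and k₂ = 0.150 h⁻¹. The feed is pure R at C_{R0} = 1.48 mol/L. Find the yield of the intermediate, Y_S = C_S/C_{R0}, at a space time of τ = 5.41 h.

0.528

The intermediate concentration in a first-order A→B→C sequence is C_S = k₁C_{R0}(e^(−k₁τ) − e^(−k₂τ))/(k₂−k₁).
e^(−k₁τ) = e^(−0.833×5.41) = e^(−4.507) = 0.01104; e^(−k₂τ) = e^(−0.8115) = 0.4442.
C_S = 0.833×1.48/(0.150−0.833) × (0.01104−0.4442) = (-1.805)×(-0.4332) = 0.7819 mol/L.
Y_S = C_S/C_{R0} = 0.7819/1.48 = 0.528.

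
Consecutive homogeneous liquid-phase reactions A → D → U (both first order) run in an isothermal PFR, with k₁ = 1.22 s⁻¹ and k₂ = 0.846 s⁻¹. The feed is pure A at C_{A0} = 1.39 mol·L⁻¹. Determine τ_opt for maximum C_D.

For first-order series the maximum of C_D occurs at τ_opt = ln(k₂/k₁)/(k₂−k₁).
= ln(0.846/1.22)/(0.846−1.22) = ln(0.6934)/-0.3740 = -0.3661/-0.3740 = 0.979 s.

0.979 s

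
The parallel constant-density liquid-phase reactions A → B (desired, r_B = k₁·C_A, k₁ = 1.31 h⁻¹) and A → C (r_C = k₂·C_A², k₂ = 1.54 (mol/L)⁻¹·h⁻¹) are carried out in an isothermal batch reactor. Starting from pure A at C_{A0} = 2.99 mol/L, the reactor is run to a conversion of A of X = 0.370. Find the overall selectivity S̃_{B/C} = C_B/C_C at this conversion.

0.354

C_A = C_{A0}(1−X) = 1.884 mol/L.
Along a PFR/batch, dC_B/dC_A = −r_B/(r_B+r_C) = −k₁/(k₁+k₂·C_A).
Integrating from C_{A0} to C_A: C_B = (1.31/1.54)·ln[(1.31+1.54·2.99)/(1.31+1.54·1.88)] = 0.8506·ln(5.915/4.211) = 0.2890 mol/L.
C_C = (C_{A0}−C_A)−C_B = 0.8173 mol/L; S̃_{B/C} = 0.2890/0.8173 = 0.354.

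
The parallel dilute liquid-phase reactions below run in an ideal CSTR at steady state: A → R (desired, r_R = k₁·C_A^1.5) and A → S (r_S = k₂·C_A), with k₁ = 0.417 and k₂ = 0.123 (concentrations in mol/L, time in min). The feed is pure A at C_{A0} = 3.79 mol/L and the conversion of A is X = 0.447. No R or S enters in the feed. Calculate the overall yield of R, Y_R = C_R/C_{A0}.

0.371

Exit C_A = C_{A0}(1−X) = 3.79×0.553 = 2.096 mol/L.
A CSTR operates uniformly at the exit composition, giving r_R = 1.265 and r_S = 0.2578 (each k·C_A^n at C_A = 2.096).
Fraction of consumed A going to R: r_R/(r_R+r_S) = 0.8307.
C_R = 0.8307·C_{A0}·X = 0.8307×3.79×0.447 = 1.41 mol/L; Y_R = C_R/C_{A0} = 0.371.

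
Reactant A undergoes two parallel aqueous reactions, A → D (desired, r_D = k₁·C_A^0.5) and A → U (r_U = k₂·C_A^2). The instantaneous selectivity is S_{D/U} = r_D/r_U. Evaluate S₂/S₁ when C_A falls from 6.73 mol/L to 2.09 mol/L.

S_{D/U} = (k₁/k₂)·C_A^-1.5, so S₂/S₁ = (C_{A,2}/C_{A,1})^-1.5.
= (2.09/6.73)^(-1.5) = (0.3105)^(-1.5) = 5.78.
Selectivity toward D rises as C_A falls — low-concentration operation is favoured.

5.78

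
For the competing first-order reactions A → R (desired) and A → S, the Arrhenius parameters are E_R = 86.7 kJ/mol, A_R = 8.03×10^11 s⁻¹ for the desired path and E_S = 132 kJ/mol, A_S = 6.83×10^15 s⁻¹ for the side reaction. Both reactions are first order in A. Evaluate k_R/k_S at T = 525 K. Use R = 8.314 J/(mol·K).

3.78

k_R/k_S = (A_R/A_S)·exp[−(E_R−E_S)/(RT)] = (A_R/A_S)·exp[(E_S−E_R)/(RT)].
(E_S−E_R)/(RT) = (132−86.7)×10³/(8.314×525) = 45300/4365 = 10.38.
k_R/k_S = (8.03×10^11/6.83×10^15)·exp(10.38) = 1.176×10^-4 × 32156 = 3.78.
Since E_R < E_S, lowering the temperature improves selectivity toward R.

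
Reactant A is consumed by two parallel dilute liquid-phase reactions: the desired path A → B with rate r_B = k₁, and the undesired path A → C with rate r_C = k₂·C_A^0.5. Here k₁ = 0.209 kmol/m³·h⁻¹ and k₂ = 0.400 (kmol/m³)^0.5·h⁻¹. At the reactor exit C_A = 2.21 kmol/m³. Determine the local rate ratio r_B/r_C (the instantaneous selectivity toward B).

0.351

S_{B/C} = r_B/r_C = (k₁)/(k₂·C_A^0.5) = (k₁/k₂)·C_A^-0.5.
= (0.209) / (0.400×2.210^0.5) = 0.2090/0.5946 = 0.351.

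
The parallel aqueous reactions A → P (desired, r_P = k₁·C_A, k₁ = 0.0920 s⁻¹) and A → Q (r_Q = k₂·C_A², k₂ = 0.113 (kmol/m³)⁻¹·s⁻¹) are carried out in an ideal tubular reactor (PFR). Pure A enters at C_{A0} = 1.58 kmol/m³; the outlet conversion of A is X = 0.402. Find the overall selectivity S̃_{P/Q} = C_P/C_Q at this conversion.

C_A = C_{A0}(1−X) = 0.9448 kmol/m³.
Along a PFR/batch, dC_P/dC_A = −r_P/(r_P+r_Q) = −k₁/(k₁+k₂·C_A).
Integrating from C_{A0} to C_A: C_P = (0.0920/0.113)·ln[(0.0920+0.113·1.58)/(0.0920+0.113·0.945)] = 0.8142·ln(0.2705/0.1988) = 0.2510 kmol/m³.
C_Q = (C_{A0}−C_A)−C_P = 0.3842 kmol/m³; S̃_{P/Q} = 0.2510/0.3842 = 0.653.

0.653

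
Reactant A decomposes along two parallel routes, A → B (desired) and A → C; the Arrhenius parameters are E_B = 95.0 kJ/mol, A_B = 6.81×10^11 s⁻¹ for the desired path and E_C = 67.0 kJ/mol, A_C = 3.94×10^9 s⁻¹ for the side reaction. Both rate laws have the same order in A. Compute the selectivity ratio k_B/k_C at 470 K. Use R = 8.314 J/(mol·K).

Since both paths have the same order in A, the concentration cancels and S_{B/C} = k_B/k_C = (A_B/A_C)·exp[(E_C−E_B)/(RT)].
(E_C−E_B)/(RT) = (67.0−95.0)×10³/(8.314×470) = -28000/3908 = -7.166.
k_B/k_C = (6.81×10^11/3.94×10^9)·exp(-7.166) = 172.8 × 7.727×10^-4 = 0.134.
Since E_B > E_C, raising the temperature improves selectivity toward B.

0.134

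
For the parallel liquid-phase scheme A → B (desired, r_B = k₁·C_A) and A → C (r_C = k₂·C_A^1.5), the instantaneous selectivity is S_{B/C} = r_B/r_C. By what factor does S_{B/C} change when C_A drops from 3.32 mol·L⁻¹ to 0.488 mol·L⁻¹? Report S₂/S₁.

S_{B/C} = (k₁/k₂)·C_A^-0.5, so S₂/S₁ = (C_{A,2}/C_{A,1})^-0.5.
= (0.488/3.32)^(-0.5) = (0.1470)^(-0.5) = 2.61.

2.61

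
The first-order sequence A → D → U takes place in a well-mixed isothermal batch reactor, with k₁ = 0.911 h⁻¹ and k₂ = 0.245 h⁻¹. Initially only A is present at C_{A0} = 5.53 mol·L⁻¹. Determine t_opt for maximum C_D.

1.97 h

For first-order series the maximum of C_D occurs at t_opt = ln(k₂/k₁)/(k₂−k₁).
= ln(0.245/0.911)/(0.245−0.911) = ln(0.2689)/-0.6660 = -1.313/-0.6660 = 1.97 h.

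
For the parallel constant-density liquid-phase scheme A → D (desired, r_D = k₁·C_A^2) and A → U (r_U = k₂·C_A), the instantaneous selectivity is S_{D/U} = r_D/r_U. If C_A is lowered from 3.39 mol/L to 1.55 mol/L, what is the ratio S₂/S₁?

S_{D/U} = (k₁/k₂)·C_A, so S₂/S₁ = (C_{A,2}/C_{A,1}).
= 1.55/3.39 = 0.457.

0.457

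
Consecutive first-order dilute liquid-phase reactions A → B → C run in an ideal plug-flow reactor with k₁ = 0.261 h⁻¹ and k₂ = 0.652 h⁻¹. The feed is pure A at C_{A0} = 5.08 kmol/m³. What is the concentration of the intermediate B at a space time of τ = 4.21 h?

0.912 kmol/m³

The intermediate concentration in a first-order A→B→C sequence is C_B = k₁C_{A0}(e^(−k₁τ) − e^(−k₂τ))/(k₂−k₁).
e^(−k₁τ) = e^(−0.261×4.21) = e^(−1.099) = 0.3333; e^(−k₂τ) = e^(−2.745) = 0.06425.
C_B = 0.261×5.08/(0.652−0.261) × (0.3333−0.06425) = 3.391×0.2690 = 0.9122 kmol/m³.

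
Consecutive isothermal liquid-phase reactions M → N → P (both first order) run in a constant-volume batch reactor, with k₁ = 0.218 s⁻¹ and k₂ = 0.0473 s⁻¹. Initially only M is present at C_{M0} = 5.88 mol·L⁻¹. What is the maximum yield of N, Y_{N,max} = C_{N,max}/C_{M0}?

0.655

At the optimum, C_{N,max}/C_{M0} = (k₁/k₂)^[k₂/(k₂−k₁)].
= (0.218/0.0473)^(0.0473/(0.0473−0.218)) = (4.609)^(-0.2771) = 0.6548.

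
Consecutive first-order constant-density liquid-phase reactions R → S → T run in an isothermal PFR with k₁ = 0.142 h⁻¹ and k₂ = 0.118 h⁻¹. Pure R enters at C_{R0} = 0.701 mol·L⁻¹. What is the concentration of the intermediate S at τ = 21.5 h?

0.132 mol·L⁻¹

Solving the coupled first-order balances gives C_S(τ) = [k₁/(k₂−k₁)]·C_{R0}·(e^(−k₁τ) − e^(−k₂τ)).
e^(−k₁τ) = e^(−0.142×21.5) = e^(−3.053) = 0.04722; e^(−k₂τ) = e^(−2.537) = 0.07910.
C_S = 0.142×0.701/(0.118−0.142) × (0.04722−0.07910) = (-4.148)×(-0.03189) = 0.1323 mol·L⁻¹.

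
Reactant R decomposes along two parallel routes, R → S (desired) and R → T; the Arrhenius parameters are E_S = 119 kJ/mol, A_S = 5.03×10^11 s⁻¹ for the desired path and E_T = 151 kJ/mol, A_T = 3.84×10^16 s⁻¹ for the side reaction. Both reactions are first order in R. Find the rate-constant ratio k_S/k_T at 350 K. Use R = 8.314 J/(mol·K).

With equal orders, S_{S/T} = k_S/k_T = (A_S/A_T)·exp[(E_T−E_S)/(RT)].
(E_T−E_S)/(RT) = (151−119)×10³/(8.314×350) = 32000/2910 = 11.00.
k_S/k_T = (5.03×10^11/3.84×10^16)·exp(11.00) = 1.310×10^-5 × 59691 = 0.782.

0.782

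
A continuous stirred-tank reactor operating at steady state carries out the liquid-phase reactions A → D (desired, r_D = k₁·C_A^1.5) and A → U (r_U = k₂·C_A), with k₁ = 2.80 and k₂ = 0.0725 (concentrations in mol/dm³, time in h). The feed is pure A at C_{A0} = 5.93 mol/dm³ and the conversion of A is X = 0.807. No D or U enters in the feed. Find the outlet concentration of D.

Exit C_A = C_{A0}(1−X) = 5.93×0.193 = 1.144 mol/dm³.
In a CSTR the entire volume is at exit conditions, so r_D = 2.80×1.144^1.5 = 3.428 and r_U = 0.0725×1.144 = 0.08298.
Fraction of consumed A going to D: r_D/(r_D+r_U) = 0.9764.
C_D = 0.9764·C_{A0}·X = 0.9764×5.93×0.807 = 4.67 mol/dm³.

4.67 mol/dm³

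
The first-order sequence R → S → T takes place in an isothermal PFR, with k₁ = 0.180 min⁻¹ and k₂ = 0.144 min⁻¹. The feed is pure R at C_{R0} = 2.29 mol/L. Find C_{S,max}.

0.938 mol/L

At the optimum, C_{S,max}/C_{R0} = (k₁/k₂)^[k₂/(k₂−k₁)].
= (0.180/0.144)^(0.144/(0.144−0.180)) = (1.250)^(-4.000) = 0.4096.
C_{S,max} = 0.4096×2.29 = 0.938 mol/L.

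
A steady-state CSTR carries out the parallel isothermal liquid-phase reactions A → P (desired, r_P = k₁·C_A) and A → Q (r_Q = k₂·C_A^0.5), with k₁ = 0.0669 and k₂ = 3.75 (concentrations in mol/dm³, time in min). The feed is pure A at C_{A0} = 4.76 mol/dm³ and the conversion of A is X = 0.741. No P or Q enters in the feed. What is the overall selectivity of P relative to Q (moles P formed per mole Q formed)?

Exit C_A = C_{A0}(1−X) = 4.76×0.259 = 1.233 mol/dm³.
In a CSTR the entire volume is at exit conditions, so r_P = 0.0669×1.233 = 0.08248 and r_Q = 3.75×1.233^0.5 = 4.164.
Overall selectivity = C_P/C_Q = r_Pτ/(r_Qτ) = r_P/r_Q = 0.0198.

0.0198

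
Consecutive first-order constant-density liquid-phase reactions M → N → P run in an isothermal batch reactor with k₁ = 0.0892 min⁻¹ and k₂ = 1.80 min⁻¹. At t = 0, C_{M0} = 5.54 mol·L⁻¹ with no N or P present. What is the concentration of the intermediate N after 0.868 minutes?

0.207 mol·L⁻¹

Solving the coupled first-order balances gives C_N(t) = [k₁/(k₂−k₁)]·C_{M0}·(e^(−k₁t) − e^(−k₂t)).
e^(−k₁t) = e^(−0.0892×0.868) = e^(−0.07743) = 0.9255; e^(−k₂t) = e^(−1.562) = 0.2096.
C_N = 0.0892×5.54/(1.80−0.0892) × (0.9255−0.2096) = 0.2889×0.7159 = 0.2068 mol·L⁻¹.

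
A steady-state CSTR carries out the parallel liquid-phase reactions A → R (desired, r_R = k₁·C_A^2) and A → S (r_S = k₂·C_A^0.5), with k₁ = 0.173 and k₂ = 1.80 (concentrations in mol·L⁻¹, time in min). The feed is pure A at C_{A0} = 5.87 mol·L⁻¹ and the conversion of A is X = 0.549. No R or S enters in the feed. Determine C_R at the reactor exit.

Exit C_A = C_{A0}(1−X) = 5.87×0.451 = 2.647 mol·L⁻¹.
A CSTR operates uniformly at the exit composition, giving r_R = 1.212 and r_S = 2.929 (each k·C_A^n at C_A = 2.647).
Fraction of consumed A going to R: r_R/(r_R+r_S) = 0.2928.
C_R = 0.2928·C_{A0}·X = 0.2928×5.87×0.549 = 0.944 mol·L⁻¹.

0.944 mol·L⁻¹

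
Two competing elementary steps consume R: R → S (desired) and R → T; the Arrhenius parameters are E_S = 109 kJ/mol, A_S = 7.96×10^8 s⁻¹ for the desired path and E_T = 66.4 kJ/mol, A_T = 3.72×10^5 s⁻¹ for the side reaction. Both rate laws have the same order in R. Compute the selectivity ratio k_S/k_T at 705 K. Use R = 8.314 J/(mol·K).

1.49

With equal orders, S_{S/T} = k_S/k_T = (A_S/A_T)·exp[(E_T−E_S)/(RT)].
(E_T−E_S)/(RT) = (66.4−109)×10³/(8.314×705) = -42600/5861 = -7.268.
k_S/k_T = (7.96×10^8/3.72×10^5)·exp(-7.268) = 2140 × 6.976×10^-4 = 1.49.
Since E_S > E_T, raising the temperature improves selectivity toward S.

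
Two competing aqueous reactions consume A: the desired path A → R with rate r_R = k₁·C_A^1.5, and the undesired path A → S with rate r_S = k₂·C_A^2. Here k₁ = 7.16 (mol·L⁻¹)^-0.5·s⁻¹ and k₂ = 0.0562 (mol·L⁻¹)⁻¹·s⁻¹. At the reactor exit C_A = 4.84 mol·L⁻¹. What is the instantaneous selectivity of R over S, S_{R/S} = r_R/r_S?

57.9

S_{R/S} = r_R/r_S = (k₁·C_A^1.5)/(k₂·C_A^2) = (k₁/k₂)·C_A^-0.5.
= (7.16×4.840^1.5) / (0.0562×4.840^2) = 76.24/1.317 = 57.9.
The undesired path is higher order in A, so low C_A (CSTR or dilute feed) favours R.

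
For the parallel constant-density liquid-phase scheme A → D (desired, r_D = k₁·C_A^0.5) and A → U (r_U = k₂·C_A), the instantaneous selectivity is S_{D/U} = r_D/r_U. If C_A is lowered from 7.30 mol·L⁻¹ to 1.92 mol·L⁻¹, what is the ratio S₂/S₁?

S_{D/U} = (k₁/k₂)·C_A^-0.5, so S₂/S₁ = (C_{A,2}/C_{A,1})^-0.5.
= (1.92/7.30)^(-0.5) = (0.2630)^(-0.5) = 1.95.

1.95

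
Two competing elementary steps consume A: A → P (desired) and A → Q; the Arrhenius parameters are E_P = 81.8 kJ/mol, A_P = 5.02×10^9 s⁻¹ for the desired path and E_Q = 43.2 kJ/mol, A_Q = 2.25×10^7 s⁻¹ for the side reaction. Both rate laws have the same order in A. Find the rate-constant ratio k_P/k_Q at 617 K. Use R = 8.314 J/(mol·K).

With equal orders, S_{P/Q} = k_P/k_Q = (A_P/A_Q)·exp[(E_Q−E_P)/(RT)].
(E_Q−E_P)/(RT) = (43.2−81.8)×10³/(8.314×617) = -38600/5130 = -7.525.
k_P/k_Q = (5.02×10^9/2.25×10^7)·exp(-7.525) = 223.1 × 5.396×10^-4 = 0.120.
Since E_P > E_Q, raising the temperature improves selectivity toward P.

0.120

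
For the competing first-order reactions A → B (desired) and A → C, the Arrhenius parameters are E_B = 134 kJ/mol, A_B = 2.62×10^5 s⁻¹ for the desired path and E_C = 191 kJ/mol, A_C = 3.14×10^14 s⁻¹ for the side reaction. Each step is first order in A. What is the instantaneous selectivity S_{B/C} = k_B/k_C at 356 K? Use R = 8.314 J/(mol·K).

0.193

Since both paths have the same order in A, the concentration cancels and S_{B/C} = k_B/k_C = (A_B/A_C)·exp[(E_C−E_B)/(RT)].
(E_C−E_B)/(RT) = (191−134)×10³/(8.314×356) = 57000/2960 = 19.26.
k_B/k_C = (2.62×10^5/3.14×10^14)·exp(19.26) = 8.344×10^-10 × 2.311×10^8 = 0.193.
Since E_B < E_C, lowering the temperature improves selectivity toward B.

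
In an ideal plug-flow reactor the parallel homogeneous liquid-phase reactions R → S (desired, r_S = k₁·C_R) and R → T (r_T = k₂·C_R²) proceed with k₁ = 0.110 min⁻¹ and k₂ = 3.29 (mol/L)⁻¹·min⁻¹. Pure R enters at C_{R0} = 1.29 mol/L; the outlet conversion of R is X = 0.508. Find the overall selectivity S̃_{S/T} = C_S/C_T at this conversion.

C_R = C_{R0}(1−X) = 0.6347 mol/L.
Along a PFR/batch, dC_S/dC_R = −r_S/(r_S+r_T) = −k₁/(k₁+k₂·C_R).
Integrating from C_{R0} to C_R: C_S = (0.110/3.29)·ln[(0.110+3.29·1.29)/(0.110+3.29·0.635)] = 0.03343·ln(4.354/2.198) = 0.02285 mol/L.
C_T = (C_{R0}−C_R)−C_S = 0.6325 mol/L; S̃_{S/T} = 0.02285/0.6325 = 0.0361.

0.0361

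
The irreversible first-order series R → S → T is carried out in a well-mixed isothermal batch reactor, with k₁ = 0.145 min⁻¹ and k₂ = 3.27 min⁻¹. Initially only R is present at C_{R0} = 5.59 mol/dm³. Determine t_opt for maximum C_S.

0.997 min

The intermediate peaks when r₁ = r₂, i.e. k₁e^(−k₁t) = k₂e^(−k₂t), giving t_opt = ln(k₂/k₁)/(k₂−k₁).
= ln(3.27/0.145)/(3.27−0.145) = ln(22.55)/3.125 = 3.116/3.125 = 0.997 min.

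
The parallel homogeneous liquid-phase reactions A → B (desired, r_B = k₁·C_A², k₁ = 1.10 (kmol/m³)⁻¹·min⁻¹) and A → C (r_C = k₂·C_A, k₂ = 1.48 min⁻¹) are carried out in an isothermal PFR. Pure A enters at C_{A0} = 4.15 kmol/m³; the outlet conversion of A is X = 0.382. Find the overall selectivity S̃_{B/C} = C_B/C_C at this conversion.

2.46

C_A = C_{A0}(1−X) = 2.565 kmol/m³.
Along a PFR/batch, dC_C/dC_A = −r_C/(r_B+r_C) = −k₂/(k₂+k₁·C_A).
Integrating from C_{A0} to C_A: C_C = (1.48/1.10)·ln[(1.48+1.10·4.15)/(1.48+1.10·2.56)] = 1.345·ln(6.045/4.301) = 0.4579 kmol/m³.
Then C_B = (C_{A0}−C_A) − C_C = 1.585 − 0.4579 = 1.127 kmol/m³.
S̃_{B/C} = C_B/C_C = 1.127/0.4579 = 2.46.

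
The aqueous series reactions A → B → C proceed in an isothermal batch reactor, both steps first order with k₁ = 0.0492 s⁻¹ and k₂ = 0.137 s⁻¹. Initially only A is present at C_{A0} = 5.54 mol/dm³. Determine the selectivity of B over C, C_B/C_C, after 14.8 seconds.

Solving the coupled first-order balances gives C_B(t) = [k₁/(k₂−k₁)]·C_{A0}·(e^(−k₁t) − e^(−k₂t)).
e^(−k₁t) = e^(−0.0492×14.8) = e^(−0.7282) = 0.4828; e^(−k₂t) = e^(−2.028) = 0.1317.
C_B = 0.0492×5.54/(0.137−0.0492) × (0.4828−0.1317) = 3.104×0.3511 = 1.090 mol/dm³.
C_A = C_{A0}e^(−k₁t) = 2.675 mol/dm³, so C_C = C_{A0}−C_A−C_B = 1.775 mol/dm³; C_B/C_C = 0.614.

0.614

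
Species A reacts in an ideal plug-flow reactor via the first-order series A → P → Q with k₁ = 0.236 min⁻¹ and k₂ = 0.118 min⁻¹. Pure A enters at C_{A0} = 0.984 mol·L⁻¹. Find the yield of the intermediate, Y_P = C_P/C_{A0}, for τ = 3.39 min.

For first-order series with pure A initially, C_P(τ) = k₁C_{A0}/(k₂−k₁)·(e^(−k₁τ) − e^(−k₂τ)).
e^(−k₁τ) = e^(−0.236×3.39) = e^(−0.8000) = 0.4493; e^(−k₂τ) = e^(−0.4000) = 0.6703.
C_P = 0.236×0.984/(0.118−0.236) × (0.4493−0.6703) = (-1.968)×(-0.2210) = 0.4349 mol·L⁻¹.
Y_P = C_P/C_{A0} = 0.4349/0.984 = 0.442.

0.442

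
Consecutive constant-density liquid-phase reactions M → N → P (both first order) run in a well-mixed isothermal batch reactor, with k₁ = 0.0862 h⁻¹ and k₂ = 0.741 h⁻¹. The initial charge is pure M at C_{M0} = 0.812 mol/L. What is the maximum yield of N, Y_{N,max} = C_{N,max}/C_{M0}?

At the optimum, C_{N,max}/C_{M0} = (k₁/k₂)^[k₂/(k₂−k₁)].
= (0.0862/0.741)^(0.741/(0.741−0.0862)) = (0.1163)^(1.132) = 0.08764.

0.0876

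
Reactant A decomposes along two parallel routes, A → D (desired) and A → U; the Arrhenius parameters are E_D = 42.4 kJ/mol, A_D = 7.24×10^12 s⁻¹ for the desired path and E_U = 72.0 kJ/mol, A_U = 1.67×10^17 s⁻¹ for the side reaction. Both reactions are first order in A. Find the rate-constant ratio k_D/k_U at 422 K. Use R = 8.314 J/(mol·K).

With equal orders, S_{D/U} = k_D/k_U = (A_D/A_U)·exp[(E_U−E_D)/(RT)].
(E_U−E_D)/(RT) = (72.0−42.4)×10³/(8.314×422) = 29600/3509 = 8.437.
k_D/k_U = (7.24×10^12/1.67×10^17)·exp(8.437) = 4.335×10^-5 × 4613 = 0.200.

0.200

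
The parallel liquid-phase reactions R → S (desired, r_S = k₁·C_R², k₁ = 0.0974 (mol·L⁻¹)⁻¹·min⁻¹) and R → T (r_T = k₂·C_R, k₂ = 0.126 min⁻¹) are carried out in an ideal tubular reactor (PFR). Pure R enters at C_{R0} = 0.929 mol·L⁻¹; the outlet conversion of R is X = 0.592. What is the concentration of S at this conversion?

C_R = C_{R0}(1−X) = 0.3790 mol·L⁻¹.
Along a PFR/batch, dC_T/dC_R = −r_T/(r_S+r_T) = −k₂/(k₂+k₁·C_R).
Integrating from C_{R0} to C_R: C_T = (0.126/0.0974)·ln[(0.126+0.0974·0.929)/(0.126+0.0974·0.379)] = 1.294·ln(0.2165/0.1629) = 0.3677 mol·L⁻¹.
Then C_S = (C_{R0}−C_R) − C_T = 0.5500 − 0.3677 = 0.1822 mol·L⁻¹.

0.182 mol·L⁻¹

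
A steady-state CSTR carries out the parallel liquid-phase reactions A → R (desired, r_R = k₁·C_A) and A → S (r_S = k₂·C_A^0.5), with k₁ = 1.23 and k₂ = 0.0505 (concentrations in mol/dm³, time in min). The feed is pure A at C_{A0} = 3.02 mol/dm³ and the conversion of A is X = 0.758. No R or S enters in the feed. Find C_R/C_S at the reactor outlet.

Exit C_A = C_{A0}(1−X) = 3.02×0.242 = 0.7308 mol/dm³.
Rates in a CSTR are evaluated at the outlet concentration: r_R = 1.23×0.7308 = 0.8989, r_S = 0.0505×0.7308^0.5 = 0.04317.
Overall selectivity = C_R/C_S = r_Rτ/(r_Sτ) = r_R/r_S = 20.8.

20.8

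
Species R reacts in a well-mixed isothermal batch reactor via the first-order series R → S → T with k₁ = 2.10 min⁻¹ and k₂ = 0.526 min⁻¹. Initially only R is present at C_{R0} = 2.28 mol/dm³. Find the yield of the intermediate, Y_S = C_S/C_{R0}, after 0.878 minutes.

Solving the coupled first-order balances gives C_S(t) = [k₁/(k₂−k₁)]·C_{R0}·(e^(−k₁t) − e^(−k₂t)).
e^(−k₁t) = e^(−2.10×0.878) = e^(−1.844) = 0.1582; e^(−k₂t) = e^(−0.4618) = 0.6301.
C_S = 2.10×2.28/(0.526−2.10) × (0.1582−0.6301) = (-3.042)×(-0.4719) = 1.436 mol/dm³.
Y_S = C_S/C_{R0} = 1.436/2.28 = 0.630.

0.630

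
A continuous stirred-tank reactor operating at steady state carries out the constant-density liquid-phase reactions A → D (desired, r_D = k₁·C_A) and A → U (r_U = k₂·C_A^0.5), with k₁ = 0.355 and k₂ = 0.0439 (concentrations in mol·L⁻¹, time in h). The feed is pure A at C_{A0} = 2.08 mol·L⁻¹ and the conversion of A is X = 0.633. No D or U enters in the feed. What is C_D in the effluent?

1.15 mol·L⁻¹

Exit C_A = C_{A0}(1−X) = 2.08×0.367 = 0.7634 mol·L⁻¹.
A CSTR operates uniformly at the exit composition, giving r_D = 0.2710 and r_U = 0.03836 (each k·C_A^n at C_A = 0.7634).
Fraction of consumed A going to D: r_D/(r_D+r_U) = 0.8760.
C_D = 0.8760·C_{A0}·X = 0.8760×2.08×0.633 = 1.15 mol·L⁻¹.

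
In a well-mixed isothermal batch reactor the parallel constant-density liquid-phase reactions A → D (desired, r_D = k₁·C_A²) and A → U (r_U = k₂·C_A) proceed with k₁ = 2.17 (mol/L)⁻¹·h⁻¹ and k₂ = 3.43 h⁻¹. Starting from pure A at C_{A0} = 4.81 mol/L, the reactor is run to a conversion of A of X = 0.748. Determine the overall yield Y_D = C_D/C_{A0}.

0.476

C_A = C_{A0}(1−X) = 1.212 mol/L.
Along a PFR/batch, dC_U/dC_A = −r_U/(r_D+r_U) = −k₂/(k₂+k₁·C_A).
Integrating from C_{A0} to C_A: C_U = (3.43/2.17)·ln[(3.43+2.17·4.81)/(3.43+2.17·1.21)] = 1.581·ln(13.87/6.060) = 1.308 mol/L.
Then C_D = (C_{A0}−C_A) − C_U = 3.598 − 1.308 = 2.289 mol/L.
Y_D = C_D/C_{A0} = 2.289/4.81 = 0.476.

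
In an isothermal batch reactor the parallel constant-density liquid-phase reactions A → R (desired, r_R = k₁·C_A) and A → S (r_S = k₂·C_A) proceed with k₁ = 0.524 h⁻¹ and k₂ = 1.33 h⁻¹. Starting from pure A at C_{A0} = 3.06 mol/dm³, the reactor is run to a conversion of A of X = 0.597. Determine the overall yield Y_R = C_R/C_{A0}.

C_A = C_{A0}(1−X) = 1.233 mol/dm³.
Both paths are first order in A, so the instantaneous fraction to R is constant: dC_R/d(−C_A) = k₁/(k₁+k₂) = 0.2826.
C_R = 0.2826·(C_{A0}−C_A) = 0.2826×1.827 = 0.516 mol/dm³.
Y_R = C_R/C_{A0} = 0.5163/3.06 = 0.169.

0.169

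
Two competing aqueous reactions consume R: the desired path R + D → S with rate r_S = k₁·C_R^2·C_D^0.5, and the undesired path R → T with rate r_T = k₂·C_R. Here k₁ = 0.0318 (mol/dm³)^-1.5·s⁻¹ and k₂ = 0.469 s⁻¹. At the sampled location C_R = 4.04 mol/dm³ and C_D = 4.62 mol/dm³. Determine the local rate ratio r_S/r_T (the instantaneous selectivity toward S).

S_{S/T} = r_S/r_T = (k₁·C_R^2·C_D^0.5)/(k₂·C_R) = (k₁/k₂)·C_R·C_D^0.5.
= (0.0318×4.040^2×4.620^0.5) / (0.469×4.040) = 1.116/1.895 = 0.589.
Since the desired path is higher order in R, keeping C_R high (PFR or concentrated feed) favours S.

0.589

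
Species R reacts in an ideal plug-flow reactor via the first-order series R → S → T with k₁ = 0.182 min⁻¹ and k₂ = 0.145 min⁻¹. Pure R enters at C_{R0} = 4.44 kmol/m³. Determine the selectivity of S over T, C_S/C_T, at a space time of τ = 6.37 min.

1.48

For first-order series with pure R initially, C_S(τ) = k₁C_{R0}/(k₂−k₁)·(e^(−k₁τ) − e^(−k₂τ)).
e^(−k₁τ) = e^(−0.182×6.37) = e^(−1.159) = 0.3137; e^(−k₂τ) = e^(−0.9236) = 0.3971.
C_S = 0.182×4.44/(0.145−0.182) × (0.3137−0.3971) = (-21.84)×(-0.08337) = 1.821 kmol/m³.
C_R = C_{R0}e^(−k₁τ) = 1.393 kmol/m³, so C_T = C_{R0}−C_R−C_S = 1.226 kmol/m³; C_S/C_T = 1.48.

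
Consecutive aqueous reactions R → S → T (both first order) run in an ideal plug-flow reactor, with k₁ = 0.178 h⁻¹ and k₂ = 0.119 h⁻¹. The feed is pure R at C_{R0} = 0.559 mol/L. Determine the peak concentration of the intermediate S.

At the optimum, C_{S,max}/C_{R0} = (k₁/k₂)^[k₂/(k₂−k₁)].
= (0.178/0.119)^(0.119/(0.119−0.178)) = (1.496)^(-2.017) = 0.4439.
C_{S,max} = 0.4439×0.559 = 0.248 mol/L.

0.248 mol/L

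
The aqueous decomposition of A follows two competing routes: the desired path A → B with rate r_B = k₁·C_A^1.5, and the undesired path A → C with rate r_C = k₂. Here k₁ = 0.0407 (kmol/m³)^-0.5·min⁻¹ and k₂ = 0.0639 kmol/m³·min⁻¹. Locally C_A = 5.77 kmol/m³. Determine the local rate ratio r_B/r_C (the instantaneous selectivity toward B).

S_{B/C} = r_B/r_C = (k₁·C_A^1.5)/(k₂) = (k₁/k₂)·C_A^1.5.
= (0.0407×5.770^1.5) / (0.0639) = 0.5641/0.06390 = 8.83.
Since the desired path is higher order in A, keeping C_A high (PFR or concentrated feed) favours B.

8.83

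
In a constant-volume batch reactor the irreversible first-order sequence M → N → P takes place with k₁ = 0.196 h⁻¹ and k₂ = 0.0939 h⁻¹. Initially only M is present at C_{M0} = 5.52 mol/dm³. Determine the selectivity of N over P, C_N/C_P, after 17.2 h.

0.486

Solving the coupled first-order balances gives C_N(t) = [k₁/(k₂−k₁)]·C_{M0}·(e^(−k₁t) − e^(−k₂t)).
e^(−k₁t) = e^(−0.196×17.2) = e^(−3.371) = 0.03435; e^(−k₂t) = e^(−1.615) = 0.1989.
C_N = 0.196×5.52/(0.0939−0.196) × (0.03435−0.1989) = (-10.60)×(-0.1645) = 1.743 mol/dm³.
C_M = C_{M0}e^(−k₁t) = 0.1896 mol/dm³, so C_P = C_{M0}−C_M−C_N = 3.587 mol/dm³; C_N/C_P = 0.486.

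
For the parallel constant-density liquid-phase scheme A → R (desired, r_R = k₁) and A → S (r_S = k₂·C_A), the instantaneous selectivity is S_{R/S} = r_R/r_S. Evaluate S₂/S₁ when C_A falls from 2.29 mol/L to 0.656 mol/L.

3.49

S_{R/S} = (k₁/k₂)·C_A⁻¹, so S₂/S₁ = (C_{A,2}/C_{A,1})⁻¹.
= 2.29/0.656 = 3.49.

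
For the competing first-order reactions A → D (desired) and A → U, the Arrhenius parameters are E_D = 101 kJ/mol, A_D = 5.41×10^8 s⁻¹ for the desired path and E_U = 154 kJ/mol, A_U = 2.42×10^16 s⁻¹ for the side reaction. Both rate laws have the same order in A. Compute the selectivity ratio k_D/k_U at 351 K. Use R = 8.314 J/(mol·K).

With equal orders, S_{D/U} = k_D/k_U = (A_D/A_U)·exp[(E_U−E_D)/(RT)].
(E_U−E_D)/(RT) = (154−101)×10³/(8.314×351) = 53000/2918 = 18.16.
k_D/k_U = (5.41×10^8/2.42×10^16)·exp(18.16) = 2.236×10^-8 × 7.719×10^7 = 1.73.

1.73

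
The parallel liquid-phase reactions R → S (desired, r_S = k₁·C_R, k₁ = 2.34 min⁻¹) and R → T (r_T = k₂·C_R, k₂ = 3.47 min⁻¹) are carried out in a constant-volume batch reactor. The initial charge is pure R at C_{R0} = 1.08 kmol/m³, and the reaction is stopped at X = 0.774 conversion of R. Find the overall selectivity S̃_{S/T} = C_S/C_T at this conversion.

C_R = C_{R0}(1−X) = 0.2441 kmol/m³.
Both paths are first order in R, so the instantaneous fraction to S is constant: dC_S/d(−C_R) = k₁/(k₁+k₂) = 0.4028.
C_S = 0.4028·(C_{R0}−C_R) = 0.4028×0.8359 = 0.337 kmol/m³.
C_T = (C_{R0}−C_R)−C_S = 0.4992 kmol/m³; S̃_{S/T} = 0.3367/0.4992 = 0.674.

0.674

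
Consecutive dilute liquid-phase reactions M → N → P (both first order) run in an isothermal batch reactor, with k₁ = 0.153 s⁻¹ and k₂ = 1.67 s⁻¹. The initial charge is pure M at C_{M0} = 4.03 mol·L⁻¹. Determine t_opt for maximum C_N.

1.58 s

For first-order series the maximum of C_N occurs at t_opt = ln(k₂/k₁)/(k₂−k₁).
= ln(1.67/0.153)/(1.67−0.153) = ln(10.92)/1.517 = 2.390/1.517 = 1.58 s.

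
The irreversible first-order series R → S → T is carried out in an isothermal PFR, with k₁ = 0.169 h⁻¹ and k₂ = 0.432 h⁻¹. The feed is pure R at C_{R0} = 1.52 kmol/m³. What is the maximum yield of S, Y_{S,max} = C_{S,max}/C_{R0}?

At the optimum, C_{S,max}/C_{R0} = (k₁/k₂)^[k₂/(k₂−k₁)].
= (0.169/0.432)^(0.432/(0.432−0.169)) = (0.3912)^(1.643) = 0.2140.

0.214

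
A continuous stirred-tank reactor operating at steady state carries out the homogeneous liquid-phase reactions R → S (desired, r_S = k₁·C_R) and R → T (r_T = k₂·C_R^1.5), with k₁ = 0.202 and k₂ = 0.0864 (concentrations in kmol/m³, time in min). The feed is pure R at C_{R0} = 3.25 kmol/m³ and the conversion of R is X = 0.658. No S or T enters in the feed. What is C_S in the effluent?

1.47 kmol/m³

Exit C_R = C_{R0}(1−X) = 3.25×0.342 = 1.111 kmol/m³.
Rates in a CSTR are evaluated at the outlet concentration: r_S = 0.202×1.111 = 0.2245, r_T = 0.0864×1.111^1.5 = 0.1012.
Fraction of consumed R going to S: r_S/(r_S+r_T) = 0.6892.
C_S = 0.6892·C_{R0}·X = 0.6892×3.25×0.658 = 1.47 kmol/m³.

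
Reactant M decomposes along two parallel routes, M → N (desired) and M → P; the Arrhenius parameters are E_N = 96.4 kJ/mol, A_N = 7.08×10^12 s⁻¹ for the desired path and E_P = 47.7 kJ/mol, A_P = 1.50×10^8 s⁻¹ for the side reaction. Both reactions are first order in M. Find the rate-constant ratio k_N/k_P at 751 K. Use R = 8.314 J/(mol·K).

19.3

k_N/k_P = (A_N/A_P)·exp[−(E_N−E_P)/(RT)] = (A_N/A_P)·exp[(E_P−E_N)/(RT)].
(E_P−E_N)/(RT) = (47.7−96.4)×10³/(8.314×751) = -48700/6244 = -7.800.
k_N/k_P = (7.08×10^12/1.50×10^8)·exp(-7.800) = 47200 × 4.098×10^-4 = 19.3.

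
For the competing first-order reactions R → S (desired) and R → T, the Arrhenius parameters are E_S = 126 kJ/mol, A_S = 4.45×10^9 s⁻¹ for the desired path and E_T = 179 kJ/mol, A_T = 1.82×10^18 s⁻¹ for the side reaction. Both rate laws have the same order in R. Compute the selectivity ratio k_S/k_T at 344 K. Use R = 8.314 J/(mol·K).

0.273

Since both paths have the same order in R, the concentration cancels and S_{S/T} = k_S/k_T = (A_S/A_T)·exp[(E_T−E_S)/(RT)].
(E_T−E_S)/(RT) = (179−126)×10³/(8.314×344) = 53000/2860 = 18.53.
k_S/k_T = (4.45×10^9/1.82×10^18)·exp(18.53) = 2.445×10^-9 × 1.117×10^8 = 0.273.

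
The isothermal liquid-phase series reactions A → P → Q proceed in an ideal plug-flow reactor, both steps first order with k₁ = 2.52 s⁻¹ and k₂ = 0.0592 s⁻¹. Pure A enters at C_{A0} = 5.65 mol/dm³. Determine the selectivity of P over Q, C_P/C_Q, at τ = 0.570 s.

47.7

The intermediate concentration in a first-order A→B→C sequence is C_P = k₁C_{A0}(e^(−k₁τ) − e^(−k₂τ))/(k₂−k₁).
e^(−k₁τ) = e^(−2.52×0.570) = e^(−1.436) = 0.2378; e^(−k₂τ) = e^(−0.03374) = 0.9668.
C_P = 2.52×5.65/(0.0592−2.52) × (0.2378−0.9668) = (-5.786)×(-0.7290) = 4.218 mol/dm³.
C_A = C_{A0}e^(−k₁τ) = 1.343 mol/dm³, so C_Q = C_{A0}−C_A−C_P = 0.08838 mol/dm³; C_P/C_Q = 47.7.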